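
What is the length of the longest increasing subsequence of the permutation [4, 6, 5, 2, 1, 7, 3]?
3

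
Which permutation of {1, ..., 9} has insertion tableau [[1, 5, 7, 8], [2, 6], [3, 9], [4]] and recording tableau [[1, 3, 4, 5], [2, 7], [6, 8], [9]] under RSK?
Reverse the RSK construction: for i from n down to 1, find the cell of Q containing i, remove the entry at that cell from P, and reverse-bump it up through P; the value ejected from row 1 is w(i).

Step i=9: Q has 9 at row 4, column 1; remove 4 from row 4 of P and reverse-bump: 4 enters row 3 and ejects 3; 3 enters row 2 and ejects 2; 2 enters row 1 and ejects 1. So w(9) = 1. P is now [[2, 5, 7, 8], [3, 6], [4, 9]].
Step i=8: Q has 8 at row 3, column 2; remove 9 from row 3 of P and reverse-bump: 9 enters row 2 and ejects 6; 6 enters row 1 and ejects 5. So w(8) = 5. P is now [[2, 6, 7, 8], [3, 9], [4]].
Step i=7: Q has 7 at row 2, column 2; remove 9 from row 2 of P and reverse-bump: 9 enters row 1 and ejects 8. So w(7) = 8. P is now [[2, 6, 7, 9], [3], [4]].
Step i=6: Q has 6 at row 3, column 1; remove 4 from row 3 of P and reverse-bump: 4 enters row 2 and ejects 3; 3 enters row 1 and ejects 2. So w(6) = 2. P is now [[3, 6, 7, 9], [4]].
Step i=5: Q has 5 at row 1, column 4; remove that cell from P, ejecting 9. So w(5) = 9. P is now [[3, 6, 7], [4]].
Step i=4: Q has 4 at row 1, column 3; remove that cell from P, ejecting 7. So w(4) = 7. P is now [[3, 6], [4]].
Step i=3: Q has 3 at row 1, column 2; remove that cell from P, ejecting 6. So w(3) = 6. P is now [[3], [4]].
Step i=2: Q has 2 at row 2, column 1; remove 4 from row 2 of P and reverse-bump: 4 enters row 1 and ejects 3. So w(2) = 3. P is now [[4]].
Step i=1: Q has 1 at row 1, column 1; remove that cell from P, ejecting 4. So w(1) = 4. P is now [].

So w = 4 3 6 7 9 2 8 5 1.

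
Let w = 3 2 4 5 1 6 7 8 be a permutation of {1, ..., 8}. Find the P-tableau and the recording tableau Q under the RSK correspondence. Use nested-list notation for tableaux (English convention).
P = [[1, 4, 5, 6, 7, 8], [2], [3]], Q = [[1, 3, 4, 6, 7, 8], [2], [5]]

Insert each entry of the permutation into P by Schensted row insertion, recording in Q the position of each new cell.

Insert 3: appended to row 1. P = [[3]].
Insert 2: 2 bumps 3 from row 1; 3 starts row 2. P = [[2], [3]].
Insert 4: appended to row 1. P = [[2, 4], [3]].
Insert 5: appended to row 1. P = [[2, 4, 5], [3]].
Insert 1: 1 bumps 2 from row 1; 2 bumps 3 from row 2; 3 starts row 3. P = [[1, 4, 5], [2], [3]].
Insert 6: appended to row 1. P = [[1, 4, 5, 6], [2], [3]].
Insert 7: appended to row 1. P = [[1, 4, 5, 6, 7], [2], [3]].
Insert 8: appended to row 1. P = [[1, 4, 5, 6, 7, 8], [2], [3]].

So P = [[1, 4, 5, 6, 7, 8], [2], [3]], Q = [[1, 3, 4, 6, 7, 8], [2], [5]].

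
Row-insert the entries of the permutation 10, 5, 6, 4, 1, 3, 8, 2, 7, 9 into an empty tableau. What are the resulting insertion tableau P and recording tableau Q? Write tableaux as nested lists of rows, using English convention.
Insert each entry of the permutation into P by Schensted row insertion, recording in Q the position of each new cell.

Insert 10: appended to row 1. P = [[10]].
Insert 5: 5 bumps 10 from row 1; 10 starts row 2. P = [[5], [10]].
Insert 6: appended to row 1. P = [[5, 6], [10]].
Insert 4: 4 bumps 5 from row 1; 5 bumps 10 from row 2; 10 starts row 3. P = [[4, 6], [5], [10]].
Insert 1: 1 bumps 4 from row 1; 4 bumps 5 from row 2; 5 bumps 10 from row 3; 10 starts row 4. P = [[1, 6], [4], [5], [10]].
Insert 3: 3 bumps 6 from row 1; 6 appends to row 2. P = [[1, 3], [4, 6], [5], [10]].
Insert 8: appended to row 1. P = [[1, 3, 8], [4, 6], [5], [10]].
Insert 2: 2 bumps 3 from row 1; 3 bumps 4 from row 2; 4 bumps 5 from row 3; 5 bumps 10 from row 4; 10 starts row 5. P = [[1, 2, 8], [3, 6], [4], [5], [10]].
Insert 7: 7 bumps 8 from row 1; 8 appends to row 2. P = [[1, 2, 7], [3, 6, 8], [4], [5], [10]].
Insert 9: appended to row 1. P = [[1, 2, 7, 9], [3, 6, 8], [4], [5], [10]].

So P = [[1, 2, 7, 9], [3, 6, 8], [4], [5], [10]], Q = [[1, 3, 7, 10], [2, 6, 9], [4], [5], [8]].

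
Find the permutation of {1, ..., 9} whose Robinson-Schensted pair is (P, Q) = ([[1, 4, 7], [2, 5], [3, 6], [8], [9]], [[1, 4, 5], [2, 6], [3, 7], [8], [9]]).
Reverse RSK: for i = n, n-1, ..., 1, locate i in Q, remove the corresponding corner cell from P, and reverse-bump its entry up through P; the value ejected from row 1 is w(i).

So w = 3 2 1 6 9 8 7 5 4.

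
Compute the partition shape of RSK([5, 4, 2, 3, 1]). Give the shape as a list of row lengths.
Row-insert each entry into an empty tableau.

After inserting 5: P = [[5]].
After inserting 4: P = [[4], [5]].
After inserting 2: P = [[2], [4], [5]].
After inserting 3: P = [[2, 3], [4], [5]].
After inserting 1: P = [[1, 3], [2], [4], [5]].

The final insertion tableau P = [[1, 3], [2], [4], [5]] has shape [2, 1, 1, 1].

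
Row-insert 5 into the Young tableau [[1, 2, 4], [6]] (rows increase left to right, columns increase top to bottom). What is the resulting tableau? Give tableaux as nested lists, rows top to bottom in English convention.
5 is larger than every entry of row 1, so it is appended to row 1. The new tableau is [[1, 2, 4, 5], [6]].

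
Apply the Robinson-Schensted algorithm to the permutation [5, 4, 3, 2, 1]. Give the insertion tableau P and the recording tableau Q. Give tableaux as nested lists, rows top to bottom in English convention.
P = [[1], [2], [3], [4], [5]], Q = [[1], [2], [3], [4], [5]]

Insert each entry of the permutation into P by Schensted row insertion, recording in Q the position of each new cell.

Insert 5: appended to row 1. P = [[5]], Q = [[1]].
Insert 4: 4 bumps 5 from row 1; 5 starts row 2. P = [[4], [5]], Q = [[1], [2]].
Insert 3: 3 bumps 4 from row 1; 4 bumps 5 from row 2; 5 starts row 3. P = [[3], [4], [5]], Q = [[1], [2], [3]].
Insert 2: 2 bumps 3 from row 1; 3 bumps 4 from row 2; 4 bumps 5 from row 3; 5 starts row 4. P = [[2], [3], [4], [5]], Q = [[1], [2], [3], [4]].
Insert 1: 1 bumps 2 from row 1; 2 bumps 3 from row 2; 3 bumps 4 from row 3; 4 bumps 5 from row 4; 5 starts row 5. P = [[1], [2], [3], [4], [5]], Q = [[1], [2], [3], [4], [5]].

So P = [[1], [2], [3], [4], [5]], Q = [[1], [2], [3], [4], [5]].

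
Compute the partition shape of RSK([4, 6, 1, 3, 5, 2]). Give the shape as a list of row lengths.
[3, 2, 1]

Row-insert each entry into an empty tableau.

After inserting 4: P = [[4]].
After inserting 6: P = [[4, 6]].
After inserting 1: P = [[1, 6], [4]].
After inserting 3: P = [[1, 3], [4, 6]].
After inserting 5: P = [[1, 3, 5], [4, 6]].
After inserting 2: P = [[1, 2, 5], [3, 6], [4]].

The final insertion tableau P = [[1, 2, 5], [3, 6], [4]] has shape [3, 2, 1].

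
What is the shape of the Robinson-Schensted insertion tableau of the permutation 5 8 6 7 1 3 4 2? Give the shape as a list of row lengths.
Row-insert each entry into an empty tableau.

After inserting 5: P = [[5]].
After inserting 8: P = [[5, 8]].
After inserting 6: P = [[5, 6], [8]].
After inserting 7: P = [[5, 6, 7], [8]].
After inserting 1: P = [[1, 6, 7], [5], [8]].
After inserting 3: P = [[1, 3, 7], [5, 6], [8]].
After inserting 4: P = [[1, 3, 4], [5, 6, 7], [8]].
After inserting 2: P = [[1, 2, 4], [3, 6, 7], [5], [8]].

The final insertion tableau P = [[1, 2, 4], [3, 6, 7], [5], [8]] has shape [3, 3, 1, 1].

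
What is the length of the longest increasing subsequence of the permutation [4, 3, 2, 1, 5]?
2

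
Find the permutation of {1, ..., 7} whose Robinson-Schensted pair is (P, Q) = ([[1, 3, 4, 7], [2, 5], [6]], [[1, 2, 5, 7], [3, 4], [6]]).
Reverse the RSK construction: for i from n down to 1, find the cell of Q containing i, remove the entry at that cell from P, and reverse-bump it up through P; the value ejected from row 1 is w(i).

Step i=7: Q has 7 at row 1, column 4; remove that cell from P, ejecting 7. So w(7) = 7. P is now [[1, 3, 4], [2, 5], [6]].
Step i=6: Q has 6 at row 3, column 1; remove 6 from row 3 of P and reverse-bump: 6 enters row 2 and ejects 5; 5 enters row 1 and ejects 4. So w(6) = 4. P is now [[1, 3, 5], [2, 6]].
Step i=5: Q has 5 at row 1, column 3; remove that cell from P, ejecting 5. So w(5) = 5. P is now [[1, 3], [2, 6]].
Step i=4: Q has 4 at row 2, column 2; remove 6 from row 2 of P and reverse-bump: 6 enters row 1 and ejects 3. So w(4) = 3. P is now [[1, 6], [2]].
Step i=3: Q has 3 at row 2, column 1; remove 2 from row 2 of P and reverse-bump: 2 enters row 1 and ejects 1. So w(3) = 1. P is now [[2, 6]].
Step i=2: Q has 2 at row 1, column 2; remove that cell from P, ejecting 6. So w(2) = 6. P is now [[2]].
Step i=1: Q has 1 at row 1, column 1; remove that cell from P, ejecting 2. So w(1) = 2. P is now [].

So w = 2 6 1 3 5 4 7.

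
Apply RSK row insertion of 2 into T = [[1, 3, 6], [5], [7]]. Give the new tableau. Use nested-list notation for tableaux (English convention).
[[1, 2, 6], [3], [5], [7]]

In row 1, 2 replaces 3 (the leftmost entry greater than 2); 3 is bumped to row 2. In row 2, 3 replaces 5 (the leftmost entry greater than 3); 5 is bumped to row 3. In row 3, 5 replaces 7 (the leftmost entry greater than 5); 7 is bumped to row 4. 7 starts a new row 4. The new tableau is [[1, 2, 6], [3], [5], [7]].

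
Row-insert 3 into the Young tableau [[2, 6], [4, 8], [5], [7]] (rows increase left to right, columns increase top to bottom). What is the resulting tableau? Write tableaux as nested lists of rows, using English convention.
In row 1, 3 replaces 6 (the leftmost entry greater than 3); 6 is bumped to row 2. In row 2, 6 replaces 8 (the leftmost entry greater than 6); 8 is bumped to row 3. 8 is appended to row 3. The new tableau is [[2, 3], [4, 6], [5, 8], [7]].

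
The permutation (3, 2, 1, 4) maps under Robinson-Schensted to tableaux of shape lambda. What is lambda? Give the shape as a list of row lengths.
[2, 1, 1]

Row-insert each entry into an empty tableau.

After inserting 3: P = [[3]].
After inserting 2: P = [[2], [3]].
After inserting 1: P = [[1], [2], [3]].
After inserting 4: P = [[1, 4], [2], [3]].

The final insertion tableau P = [[1, 4], [2], [3]] has shape [2, 1, 1].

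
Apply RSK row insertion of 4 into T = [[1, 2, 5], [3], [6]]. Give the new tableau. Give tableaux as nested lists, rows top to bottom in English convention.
In row 1, 4 replaces 5 (the leftmost entry greater than 4); 5 is bumped to row 2. 5 is appended to row 2. The new tableau is [[1, 2, 4], [3, 5], [6]].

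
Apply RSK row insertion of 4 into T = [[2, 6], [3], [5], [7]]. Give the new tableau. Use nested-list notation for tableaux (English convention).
In row 1, 4 replaces 6 (the leftmost entry greater than 4); 6 is bumped to row 2. 6 is appended to row 2. The new tableau is [[2, 4], [3, 6], [5], [7]].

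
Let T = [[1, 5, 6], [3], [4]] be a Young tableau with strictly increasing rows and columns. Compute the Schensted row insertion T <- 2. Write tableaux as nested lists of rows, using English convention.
In row 1, 2 replaces 5 (the leftmost entry greater than 2); 5 is bumped to row 2. 5 is appended to row 2. The new tableau is [[1, 2, 6], [3, 5], [4]].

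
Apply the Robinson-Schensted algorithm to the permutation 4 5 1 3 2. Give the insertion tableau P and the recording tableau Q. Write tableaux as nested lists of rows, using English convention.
P = [[1, 2], [3, 5], [4]], Q = [[1, 2], [3, 4], [5]]

Insert each entry of the permutation into P by Schensted row insertion, recording in Q the position of each new cell.

Insert 4: appended to row 1. P = [[4]].
Insert 5: appended to row 1. P = [[4, 5]].
Insert 1: 1 bumps 4 from row 1; 4 starts row 2. P = [[1, 5], [4]].
Insert 3: 3 bumps 5 from row 1; 5 appends to row 2. P = [[1, 3], [4, 5]].
Insert 2: 2 bumps 3 from row 1; 3 bumps 4 from row 2; 4 starts row 3. P = [[1, 2], [3, 5], [4]].

So P = [[1, 2], [3, 5], [4]], Q = [[1, 2], [3, 4], [5]].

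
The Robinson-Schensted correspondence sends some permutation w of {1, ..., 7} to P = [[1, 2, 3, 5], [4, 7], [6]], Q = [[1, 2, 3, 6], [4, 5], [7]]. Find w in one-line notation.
Reverse the RSK construction: for i from n down to 1, find the cell of Q containing i, remove the entry at that cell from P, and reverse-bump it up through P; the value ejected from row 1 is w(i).

Step i=7: Q has 7 at row 3, column 1; remove 6 from row 3 of P and reverse-bump: 6 enters row 2 and ejects 4; 4 enters row 1 and ejects 3. So w(7) = 3. P is now [[1, 2, 4, 5], [6, 7]].
Step i=6: Q has 6 at row 1, column 4; remove that cell from P, ejecting 5. So w(6) = 5. P is now [[1, 2, 4], [6, 7]].
Step i=5: Q has 5 at row 2, column 2; remove 7 from row 2 of P and reverse-bump: 7 enters row 1 and ejects 4. So w(5) = 4. P is now [[1, 2, 7], [6]].
Step i=4: Q has 4 at row 2, column 1; remove 6 from row 2 of P and reverse-bump: 6 enters row 1 and ejects 2. So w(4) = 2. P is now [[1, 6, 7]].
Step i=3: Q has 3 at row 1, column 3; remove that cell from P, ejecting 7. So w(3) = 7. P is now [[1, 6]].
Step i=2: Q has 2 at row 1, column 2; remove that cell from P, ejecting 6. So w(2) = 6. P is now [[1]].
Step i=1: Q has 1 at row 1, column 1; remove that cell from P, ejecting 1. So w(1) = 1. P is now [].

So w = 1 6 7 2 4 5 3.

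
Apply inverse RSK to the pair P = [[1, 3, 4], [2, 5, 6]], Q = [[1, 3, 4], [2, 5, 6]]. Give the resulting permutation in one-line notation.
2 1 5 6 3 4

Reverse the RSK construction: for i from n down to 1, find the cell of Q containing i, remove the entry at that cell from P, and reverse-bump it up through P; the value ejected from row 1 is w(i).

Step i=6: Q has 6 at row 2, column 3; remove 6 from row 2 of P and reverse-bump: 6 enters row 1 and ejects 4. So w(6) = 4. P is now [[1, 3, 6], [2, 5]].
Step i=5: Q has 5 at row 2, column 2; remove 5 from row 2 of P and reverse-bump: 5 enters row 1 and ejects 3. So w(5) = 3. P is now [[1, 5, 6], [2]].
Step i=4: Q has 4 at row 1, column 3; remove that cell from P, ejecting 6. So w(4) = 6. P is now [[1, 5], [2]].
Step i=3: Q has 3 at row 1, column 2; remove that cell from P, ejecting 5. So w(3) = 5. P is now [[1], [2]].
Step i=2: Q has 2 at row 2, column 1; remove 2 from row 2 of P and reverse-bump: 2 enters row 1 and ejects 1. So w(2) = 1. P is now [[2]].
Step i=1: Q has 1 at row 1, column 1; remove that cell from P, ejecting 2. So w(1) = 2. P is now [].

So w = 2 1 5 6 3 4.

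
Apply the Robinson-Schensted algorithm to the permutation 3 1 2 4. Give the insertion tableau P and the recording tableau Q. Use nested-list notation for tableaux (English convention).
Insert each entry of the permutation into P by Schensted row insertion, recording in Q the position of each new cell.

Insert 3: appended to row 1. P = [[3]].
Insert 1: 1 bumps 3 from row 1; 3 starts row 2. P = [[1], [3]].
Insert 2: appended to row 1. P = [[1, 2], [3]].
Insert 4: appended to row 1. P = [[1, 2, 4], [3]].

So P = [[1, 2, 4], [3]], Q = [[1, 3, 4], [2]].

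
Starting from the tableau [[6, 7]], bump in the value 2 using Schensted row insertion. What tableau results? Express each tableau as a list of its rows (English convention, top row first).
In row 1, 2 replaces 6 (the leftmost entry greater than 2); 6 is bumped to row 2. 6 starts a new row 2. The new tableau is [[2, 7], [6]].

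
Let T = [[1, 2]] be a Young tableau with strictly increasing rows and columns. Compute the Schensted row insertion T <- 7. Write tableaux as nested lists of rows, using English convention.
7 is larger than every entry of row 1, so it is appended to row 1. The new tableau is [[1, 2, 7]].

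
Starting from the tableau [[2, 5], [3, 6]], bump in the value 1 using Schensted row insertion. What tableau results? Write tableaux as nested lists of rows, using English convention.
[[1, 5], [2, 6], [3]]

In row 1, 1 replaces 2 (the leftmost entry greater than 1); 2 is bumped to row 2. In row 2, 2 replaces 3 (the leftmost entry greater than 2); 3 is bumped to row 3. 3 starts a new row 3. The new tableau is [[1, 5], [2, 6], [3]].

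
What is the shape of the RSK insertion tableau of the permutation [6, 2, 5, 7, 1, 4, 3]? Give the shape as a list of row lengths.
[3, 2, 1, 1]

RSK row insertion gives P = [[1, 3, 7], [2, 4], [5], [6]], which has shape [3, 2, 1, 1].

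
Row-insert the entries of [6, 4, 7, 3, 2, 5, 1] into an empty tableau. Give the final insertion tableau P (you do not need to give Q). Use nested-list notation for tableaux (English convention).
P = [[1, 5], [2, 7], [3], [4], [6]]

Insert 6: appended to row 1. P = [[6]].
Insert 4: 4 bumps 6 from row 1; 6 starts row 2. P = [[4], [6]].
Insert 7: appended to row 1. P = [[4, 7], [6]].
Insert 3: 3 bumps 4 from row 1; 4 bumps 6 from row 2; 6 starts row 3. P = [[3, 7], [4], [6]].
Insert 2: 2 bumps 3 from row 1; 3 bumps 4 from row 2; 4 bumps 6 from row 3; 6 starts row 4. P = [[2, 7], [3], [4], [6]].
Insert 5: 5 bumps 7 from row 1; 7 appends to row 2. P = [[2, 5], [3, 7], [4], [6]].
Insert 1: 1 bumps 2 from row 1; 2 bumps 3 from row 2; 3 bumps 4 from row 3; 4 bumps 6 from row 4; 6 starts row 5. P = [[1, 5], [2, 7], [3], [4], [6]].

So P = [[1, 5], [2, 7], [3], [4], [6]].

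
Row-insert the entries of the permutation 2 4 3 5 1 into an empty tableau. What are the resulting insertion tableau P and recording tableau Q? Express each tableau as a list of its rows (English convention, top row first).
Insert each entry of the permutation into P by Schensted row insertion, recording in Q the position of each new cell.

Insert 2: appended to row 1. P = [[2]], Q = [[1]].
Insert 4: appended to row 1. P = [[2, 4]], Q = [[1, 2]].
Insert 3: 3 bumps 4 from row 1; 4 starts row 2. P = [[2, 3], [4]], Q = [[1, 2], [3]].
Insert 5: appended to row 1. P = [[2, 3, 5], [4]], Q = [[1, 2, 4], [3]].
Insert 1: 1 bumps 2 from row 1; 2 bumps 4 from row 2; 4 starts row 3. P = [[1, 3, 5], [2], [4]], Q = [[1, 2, 4], [3], [5]].

So P = [[1, 3, 5], [2], [4]], Q = [[1, 2, 4], [3], [5]].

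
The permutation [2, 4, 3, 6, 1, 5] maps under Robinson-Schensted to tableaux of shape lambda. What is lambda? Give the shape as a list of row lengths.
Row-insert each entry into an empty tableau.

After inserting 2: P = [[2]].
After inserting 4: P = [[2, 4]].
After inserting 3: P = [[2, 3], [4]].
After inserting 6: P = [[2, 3, 6], [4]].
After inserting 1: P = [[1, 3, 6], [2], [4]].
After inserting 5: P = [[1, 3, 5], [2, 6], [4]].

The final insertion tableau P = [[1, 3, 5], [2, 6], [4]] has shape [3, 2, 1].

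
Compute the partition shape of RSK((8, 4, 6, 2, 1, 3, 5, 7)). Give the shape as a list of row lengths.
Row-insert each entry into an empty tableau.

After inserting 8: P = [[8]].
After inserting 4: P = [[4], [8]].
After inserting 6: P = [[4, 6], [8]].
After inserting 2: P = [[2, 6], [4], [8]].
After inserting 1: P = [[1, 6], [2], [4], [8]].
After inserting 3: P = [[1, 3], [2, 6], [4], [8]].
After inserting 5: P = [[1, 3, 5], [2, 6], [4], [8]].
After inserting 7: P = [[1, 3, 5, 7], [2, 6], [4], [8]].

The final insertion tableau P = [[1, 3, 5, 7], [2, 6], [4], [8]] has shape [4, 2, 1, 1].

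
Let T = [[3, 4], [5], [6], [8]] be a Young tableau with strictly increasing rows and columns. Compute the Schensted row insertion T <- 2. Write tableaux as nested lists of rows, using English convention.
[[2, 4], [3], [5], [6], [8]]

In row 1, 2 replaces 3 (the leftmost entry greater than 2); 3 is bumped to row 2. In row 2, 3 replaces 5 (the leftmost entry greater than 3); 5 is bumped to row 3. In row 3, 5 replaces 6 (the leftmost entry greater than 5); 6 is bumped to row 4. In row 4, 6 replaces 8 (the leftmost entry greater than 6); 8 is bumped to row 5. 8 starts a new row 5. The new tableau is [[2, 4], [3], [5], [6], [8]].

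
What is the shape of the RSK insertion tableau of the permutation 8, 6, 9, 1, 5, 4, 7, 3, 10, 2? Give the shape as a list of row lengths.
[4, 2, 1, 1, 1, 1]

Row-insert each entry into an empty tableau.

After inserting 8: P = [[8]].
After inserting 6: P = [[6], [8]].
After inserting 9: P = [[6, 9], [8]].
After inserting 1: P = [[1, 9], [6], [8]].
After inserting 5: P = [[1, 5], [6, 9], [8]].
After inserting 4: P = [[1, 4], [5, 9], [6], [8]].
After inserting 7: P = [[1, 4, 7], [5, 9], [6], [8]].
After inserting 3: P = [[1, 3, 7], [4, 9], [5], [6], [8]].
After inserting 10: P = [[1, 3, 7, 10], [4, 9], [5], [6], [8]].
After inserting 2: P = [[1, 2, 7, 10], [3, 9], [4], [5], [6], [8]].

The final insertion tableau P = [[1, 2, 7, 10], [3, 9], [4], [5], [6], [8]] has shape [4, 2, 1, 1, 1, 1].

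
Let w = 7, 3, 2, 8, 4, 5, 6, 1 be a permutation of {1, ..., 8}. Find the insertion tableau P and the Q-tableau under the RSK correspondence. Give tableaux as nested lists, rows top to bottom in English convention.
Insert each entry of the permutation into P by Schensted row insertion, recording in Q the position of each new cell.

Insert 7: appended to row 1. P = [[7]].
Insert 3: 3 bumps 7 from row 1; 7 starts row 2. P = [[3], [7]].
Insert 2: 2 bumps 3 from row 1; 3 bumps 7 from row 2; 7 starts row 3. P = [[2], [3], [7]].
Insert 8: appended to row 1. P = [[2, 8], [3], [7]].
Insert 4: 4 bumps 8 from row 1; 8 appends to row 2. P = [[2, 4], [3, 8], [7]].
Insert 5: appended to row 1. P = [[2, 4, 5], [3, 8], [7]].
Insert 6: appended to row 1. P = [[2, 4, 5, 6], [3, 8], [7]].
Insert 1: 1 bumps 2 from row 1; 2 bumps 3 from row 2; 3 bumps 7 from row 3; 7 starts row 4. P = [[1, 4, 5, 6], [2, 8], [3], [7]].

So P = [[1, 4, 5, 6], [2, 8], [3], [7]], Q = [[1, 4, 6, 7], [2, 5], [3], [8]].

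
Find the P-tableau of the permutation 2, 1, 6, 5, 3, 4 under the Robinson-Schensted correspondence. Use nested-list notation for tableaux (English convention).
After inserting 2: P = [[2]].
After inserting 1: P = [[1], [2]].
After inserting 6: P = [[1, 6], [2]].
After inserting 5: P = [[1, 5], [2, 6]].
After inserting 3: P = [[1, 3], [2, 5], [6]].
After inserting 4: P = [[1, 3, 4], [2, 5], [6]].

So P = [[1, 3, 4], [2, 5], [6]].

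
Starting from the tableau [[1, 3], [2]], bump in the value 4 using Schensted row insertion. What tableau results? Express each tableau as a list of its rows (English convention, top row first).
[[1, 3, 4], [2]]

4 is larger than every entry of row 1, so it is appended to row 1. The new tableau is [[1, 3, 4], [2]].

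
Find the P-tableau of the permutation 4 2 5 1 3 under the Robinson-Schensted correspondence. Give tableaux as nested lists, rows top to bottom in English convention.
P = [[1, 3], [2, 5], [4]]

Insert 4: appended to row 1. P = [[4]].
Insert 2: 2 bumps 4 from row 1; 4 starts row 2. P = [[2], [4]].
Insert 5: appended to row 1. P = [[2, 5], [4]].
Insert 1: 1 bumps 2 from row 1; 2 bumps 4 from row 2; 4 starts row 3. P = [[1, 5], [2], [4]].
Insert 3: 3 bumps 5 from row 1; 5 appends to row 2. P = [[1, 3], [2, 5], [4]].

So P = [[1, 3], [2, 5], [4]].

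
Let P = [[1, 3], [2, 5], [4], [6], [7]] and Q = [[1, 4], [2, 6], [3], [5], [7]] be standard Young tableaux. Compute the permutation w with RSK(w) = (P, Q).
7 6 4 5 2 3 1

Reverse the RSK construction: for i from n down to 1, find the cell of Q containing i, remove the entry at that cell from P, and reverse-bump it up through P; the value ejected from row 1 is w(i).

Step i=7: Q has 7 at row 5, column 1; remove 7 from row 5 of P and reverse-bump: 7 enters row 4 and ejects 6; 6 enters row 3 and ejects 4; 4 enters row 2 and ejects 2; 2 enters row 1 and ejects 1. So w(7) = 1. P is now [[2, 3], [4, 5], [6], [7]].
Step i=6: Q has 6 at row 2, column 2; remove 5 from row 2 of P and reverse-bump: 5 enters row 1 and ejects 3. So w(6) = 3. P is now [[2, 5], [4], [6], [7]].
Step i=5: Q has 5 at row 4, column 1; remove 7 from row 4 of P and reverse-bump: 7 enters row 3 and ejects 6; 6 enters row 2 and ejects 4; 4 enters row 1 and ejects 2. So w(5) = 2. P is now [[4, 5], [6], [7]].
Step i=4: Q has 4 at row 1, column 2; remove that cell from P, ejecting 5. So w(4) = 5. P is now [[4], [6], [7]].
Step i=3: Q has 3 at row 3, column 1; remove 7 from row 3 of P and reverse-bump: 7 enters row 2 and ejects 6; 6 enters row 1 and ejects 4. So w(3) = 4. P is now [[6], [7]].
Step i=2: Q has 2 at row 2, column 1; remove 7 from row 2 of P and reverse-bump: 7 enters row 1 and ejects 6. So w(2) = 6. P is now [[7]].
Step i=1: Q has 1 at row 1, column 1; remove that cell from P, ejecting 7. So w(1) = 7. P is now [].

So w = 7 6 4 5 2 3 1.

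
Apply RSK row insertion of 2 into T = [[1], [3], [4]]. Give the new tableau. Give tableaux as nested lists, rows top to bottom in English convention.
[[1, 2], [3], [4]]

2 is larger than every entry of row 1, so it is appended to row 1. The new tableau is [[1, 2], [3], [4]].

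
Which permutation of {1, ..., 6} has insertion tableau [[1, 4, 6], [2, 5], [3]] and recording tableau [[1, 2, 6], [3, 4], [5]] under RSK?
3 5 2 4 1 6

Reverse the RSK construction: for i from n down to 1, find the cell of Q containing i, remove the entry at that cell from P, and reverse-bump it up through P; the value ejected from row 1 is w(i).

Step i=6: Q has 6 at row 1, column 3; remove that cell from P, ejecting 6. So w(6) = 6. P is now [[1, 4], [2, 5], [3]].
Step i=5: Q has 5 at row 3, column 1; remove 3 from row 3 of P and reverse-bump: 3 enters row 2 and ejects 2; 2 enters row 1 and ejects 1. So w(5) = 1. P is now [[2, 4], [3, 5]].
Step i=4: Q has 4 at row 2, column 2; remove 5 from row 2 of P and reverse-bump: 5 enters row 1 and ejects 4. So w(4) = 4. P is now [[2, 5], [3]].
Step i=3: Q has 3 at row 2, column 1; remove 3 from row 2 of P and reverse-bump: 3 enters row 1 and ejects 2. So w(3) = 2. P is now [[3, 5]].
Step i=2: Q has 2 at row 1, column 2; remove that cell from P, ejecting 5. So w(2) = 5. P is now [[3]].
Step i=1: Q has 1 at row 1, column 1; remove that cell from P, ejecting 3. So w(1) = 3. P is now [].

So w = 3 5 2 4 1 6.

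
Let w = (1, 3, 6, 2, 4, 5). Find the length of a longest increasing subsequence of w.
4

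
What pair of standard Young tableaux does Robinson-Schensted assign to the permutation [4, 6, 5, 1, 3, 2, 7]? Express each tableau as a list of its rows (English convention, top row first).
P = [[1, 2, 7], [3, 5], [4], [6]], Q = [[1, 2, 7], [3, 5], [4], [6]]

Insert each entry of the permutation into P by Schensted row insertion, recording in Q the position of each new cell.

Insert 4: appended to row 1. P = [[4]].
Insert 6: appended to row 1. P = [[4, 6]].
Insert 5: 5 bumps 6 from row 1; 6 starts row 2. P = [[4, 5], [6]].
Insert 1: 1 bumps 4 from row 1; 4 bumps 6 from row 2; 6 starts row 3. P = [[1, 5], [4], [6]].
Insert 3: 3 bumps 5 from row 1; 5 appends to row 2. P = [[1, 3], [4, 5], [6]].
Insert 2: 2 bumps 3 from row 1; 3 bumps 4 from row 2; 4 bumps 6 from row 3; 6 starts row 4. P = [[1, 2], [3, 5], [4], [6]].
Insert 7: appended to row 1. P = [[1, 2, 7], [3, 5], [4], [6]].

So P = [[1, 2, 7], [3, 5], [4], [6]], Q = [[1, 2, 7], [3, 5], [4], [6]].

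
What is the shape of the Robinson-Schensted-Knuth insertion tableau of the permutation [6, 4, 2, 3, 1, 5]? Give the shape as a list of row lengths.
Row-insert each entry into an empty tableau.

After inserting 6: P = [[6]].
After inserting 4: P = [[4], [6]].
After inserting 2: P = [[2], [4], [6]].
After inserting 3: P = [[2, 3], [4], [6]].
After inserting 1: P = [[1, 3], [2], [4], [6]].
After inserting 5: P = [[1, 3, 5], [2], [4], [6]].

The final insertion tableau P = [[1, 3, 5], [2], [4], [6]] has shape [3, 1, 1, 1].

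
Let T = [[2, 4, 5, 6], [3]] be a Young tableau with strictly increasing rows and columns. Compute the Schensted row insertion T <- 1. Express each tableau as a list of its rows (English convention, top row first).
[[1, 4, 5, 6], [2], [3]]

In row 1, 1 replaces 2 (the leftmost entry greater than 1); 2 is bumped to row 2. In row 2, 2 replaces 3 (the leftmost entry greater than 2); 3 is bumped to row 3. 3 starts a new row 3. The new tableau is [[1, 4, 5, 6], [2], [3]].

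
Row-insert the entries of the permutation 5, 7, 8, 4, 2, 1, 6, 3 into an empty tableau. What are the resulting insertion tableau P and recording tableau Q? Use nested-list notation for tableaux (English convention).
Insert each entry of the permutation into P by Schensted row insertion, recording in Q the position of each new cell.

Insert 5: appended to row 1. P = [[5]].
Insert 7: appended to row 1. P = [[5, 7]].
Insert 8: appended to row 1. P = [[5, 7, 8]].
Insert 4: 4 bumps 5 from row 1; 5 starts row 2. P = [[4, 7, 8], [5]].
Insert 2: 2 bumps 4 from row 1; 4 bumps 5 from row 2; 5 starts row 3. P = [[2, 7, 8], [4], [5]].
Insert 1: 1 bumps 2 from row 1; 2 bumps 4 from row 2; 4 bumps 5 from row 3; 5 starts row 4. P = [[1, 7, 8], [2], [4], [5]].
Insert 6: 6 bumps 7 from row 1; 7 appends to row 2. P = [[1, 6, 8], [2, 7], [4], [5]].
Insert 3: 3 bumps 6 from row 1; 6 bumps 7 from row 2; 7 appends to row 3. P = [[1, 3, 8], [2, 6], [4, 7], [5]].

So P = [[1, 3, 8], [2, 6], [4, 7], [5]], Q = [[1, 2, 3], [4, 7], [5, 8], [6]].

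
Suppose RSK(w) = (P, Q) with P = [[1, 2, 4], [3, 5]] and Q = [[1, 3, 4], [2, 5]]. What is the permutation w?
3 1 2 5 4

Reverse the RSK construction: for i from n down to 1, find the cell of Q containing i, remove the entry at that cell from P, and reverse-bump it up through P; the value ejected from row 1 is w(i).

Step i=5: Q has 5 at row 2, column 2; remove 5 from row 2 of P and reverse-bump: 5 enters row 1 and ejects 4. So w(5) = 4. P is now [[1, 2, 5], [3]].
Step i=4: Q has 4 at row 1, column 3; remove that cell from P, ejecting 5. So w(4) = 5. P is now [[1, 2], [3]].
Step i=3: Q has 3 at row 1, column 2; remove that cell from P, ejecting 2. So w(3) = 2. P is now [[1], [3]].
Step i=2: Q has 2 at row 2, column 1; remove 3 from row 2 of P and reverse-bump: 3 enters row 1 and ejects 1. So w(2) = 1. P is now [[3]].
Step i=1: Q has 1 at row 1, column 1; remove that cell from P, ejecting 3. So w(1) = 3. P is now [].

So w = 3 1 2 5 4.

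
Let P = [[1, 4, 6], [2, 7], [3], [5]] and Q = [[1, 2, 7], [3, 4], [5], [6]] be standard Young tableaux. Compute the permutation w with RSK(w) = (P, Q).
Reverse the RSK construction: for i from n down to 1, find the cell of Q containing i, remove the entry at that cell from P, and reverse-bump it up through P; the value ejected from row 1 is w(i).

Step i=7: Q has 7 at row 1, column 3; remove that cell from P, ejecting 6. So w(7) = 6. P is now [[1, 4], [2, 7], [3], [5]].
Step i=6: Q has 6 at row 4, column 1; remove 5 from row 4 of P and reverse-bump: 5 enters row 3 and ejects 3; 3 enters row 2 and ejects 2; 2 enters row 1 and ejects 1. So w(6) = 1. P is now [[2, 4], [3, 7], [5]].
Step i=5: Q has 5 at row 3, column 1; remove 5 from row 3 of P and reverse-bump: 5 enters row 2 and ejects 3; 3 enters row 1 and ejects 2. So w(5) = 2. P is now [[3, 4], [5, 7]].
Step i=4: Q has 4 at row 2, column 2; remove 7 from row 2 of P and reverse-bump: 7 enters row 1 and ejects 4. So w(4) = 4. P is now [[3, 7], [5]].
Step i=3: Q has 3 at row 2, column 1; remove 5 from row 2 of P and reverse-bump: 5 enters row 1 and ejects 3. So w(3) = 3. P is now [[5, 7]].
Step i=2: Q has 2 at row 1, column 2; remove that cell from P, ejecting 7. So w(2) = 7. P is now [[5]].
Step i=1: Q has 1 at row 1, column 1; remove that cell from P, ejecting 5. So w(1) = 5. P is now [].

So w = 5 7 3 4 2 1 6.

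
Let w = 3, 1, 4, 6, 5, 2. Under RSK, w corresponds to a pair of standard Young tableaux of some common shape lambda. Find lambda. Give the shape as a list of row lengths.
[3, 2, 1]

Row-insert each entry into an empty tableau.

After inserting 3: P = [[3]].
After inserting 1: P = [[1], [3]].
After inserting 4: P = [[1, 4], [3]].
After inserting 6: P = [[1, 4, 6], [3]].
After inserting 5: P = [[1, 4, 5], [3, 6]].
After inserting 2: P = [[1, 2, 5], [3, 4], [6]].

The final insertion tableau P = [[1, 2, 5], [3, 4], [6]] has shape [3, 2, 1].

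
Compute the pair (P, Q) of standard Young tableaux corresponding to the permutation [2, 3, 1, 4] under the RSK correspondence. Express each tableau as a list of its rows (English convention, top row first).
P = [[1, 3, 4], [2]], Q = [[1, 2, 4], [3]]

Insert each entry of the permutation into P by Schensted row insertion, recording in Q the position of each new cell.

Insert 2: appended to row 1. P = [[2]], Q = [[1]].
Insert 3: appended to row 1. P = [[2, 3]], Q = [[1, 2]].
Insert 1: 1 bumps 2 from row 1; 2 starts row 2. P = [[1, 3], [2]], Q = [[1, 2], [3]].
Insert 4: appended to row 1. P = [[1, 3, 4], [2]], Q = [[1, 2, 4], [3]].

So P = [[1, 3, 4], [2]], Q = [[1, 2, 4], [3]].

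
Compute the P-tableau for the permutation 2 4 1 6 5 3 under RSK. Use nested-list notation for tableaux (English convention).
After inserting 2: P = [[2]].
After inserting 4: P = [[2, 4]].
After inserting 1: P = [[1, 4], [2]].
After inserting 6: P = [[1, 4, 6], [2]].
After inserting 5: P = [[1, 4, 5], [2, 6]].
After inserting 3: P = [[1, 3, 5], [2, 4], [6]].

So P = [[1, 3, 5], [2, 4], [6]].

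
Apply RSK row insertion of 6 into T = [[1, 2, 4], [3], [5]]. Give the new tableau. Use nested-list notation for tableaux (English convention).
6 is larger than every entry of row 1, so it is appended to row 1. The new tableau is [[1, 2, 4, 6], [3], [5]].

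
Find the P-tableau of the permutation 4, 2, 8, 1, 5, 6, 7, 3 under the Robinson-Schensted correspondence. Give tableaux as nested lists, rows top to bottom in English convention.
Insert 4: appended to row 1. P = [[4]].
Insert 2: 2 bumps 4 from row 1; 4 starts row 2. P = [[2], [4]].
Insert 8: appended to row 1. P = [[2, 8], [4]].
Insert 1: 1 bumps 2 from row 1; 2 bumps 4 from row 2; 4 starts row 3. P = [[1, 8], [2], [4]].
Insert 5: 5 bumps 8 from row 1; 8 appends to row 2. P = [[1, 5], [2, 8], [4]].
Insert 6: appended to row 1. P = [[1, 5, 6], [2, 8], [4]].
Insert 7: appended to row 1. P = [[1, 5, 6, 7], [2, 8], [4]].
Insert 3: 3 bumps 5 from row 1; 5 bumps 8 from row 2; 8 appends to row 3. P = [[1, 3, 6, 7], [2, 5], [4, 8]].

So P = [[1, 3, 6, 7], [2, 5], [4, 8]].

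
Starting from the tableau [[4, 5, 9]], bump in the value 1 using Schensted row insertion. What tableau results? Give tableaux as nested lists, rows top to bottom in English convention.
In row 1, 1 replaces 4 (the leftmost entry greater than 1); 4 is bumped to row 2. 4 starts a new row 2. The new tableau is [[1, 5, 9], [4]].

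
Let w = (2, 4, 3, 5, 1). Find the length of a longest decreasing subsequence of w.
3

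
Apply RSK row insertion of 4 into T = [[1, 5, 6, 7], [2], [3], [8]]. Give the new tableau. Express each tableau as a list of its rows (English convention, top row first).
[[1, 4, 6, 7], [2, 5], [3], [8]]

In row 1, 4 replaces 5 (the leftmost entry greater than 4); 5 is bumped to row 2. 5 is appended to row 2. The new tableau is [[1, 4, 6, 7], [2, 5], [3], [8]].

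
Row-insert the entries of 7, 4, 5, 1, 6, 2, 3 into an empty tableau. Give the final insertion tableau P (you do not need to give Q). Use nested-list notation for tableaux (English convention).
Insert 7: appended to row 1. P = [[7]].
Insert 4: 4 bumps 7 from row 1; 7 starts row 2. P = [[4], [7]].
Insert 5: appended to row 1. P = [[4, 5], [7]].
Insert 1: 1 bumps 4 from row 1; 4 bumps 7 from row 2; 7 starts row 3. P = [[1, 5], [4], [7]].
Insert 6: appended to row 1. P = [[1, 5, 6], [4], [7]].
Insert 2: 2 bumps 5 from row 1; 5 appends to row 2. P = [[1, 2, 6], [4, 5], [7]].
Insert 3: 3 bumps 6 from row 1; 6 appends to row 2. P = [[1, 2, 3], [4, 5, 6], [7]].

So P = [[1, 2, 3], [4, 5, 6], [7]].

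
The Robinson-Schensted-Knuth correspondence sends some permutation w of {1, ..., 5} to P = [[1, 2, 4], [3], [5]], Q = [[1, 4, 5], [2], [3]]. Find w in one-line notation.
Reverse the RSK construction: for i from n down to 1, find the cell of Q containing i, remove the entry at that cell from P, and reverse-bump it up through P; the value ejected from row 1 is w(i).

Step i=5: Q has 5 at row 1, column 3; remove that cell from P, ejecting 4. So w(5) = 4. P is now [[1, 2], [3], [5]].
Step i=4: Q has 4 at row 1, column 2; remove that cell from P, ejecting 2. So w(4) = 2. P is now [[1], [3], [5]].
Step i=3: Q has 3 at row 3, column 1; remove 5 from row 3 of P and reverse-bump: 5 enters row 2 and ejects 3; 3 enters row 1 and ejects 1. So w(3) = 1. P is now [[3], [5]].
Step i=2: Q has 2 at row 2, column 1; remove 5 from row 2 of P and reverse-bump: 5 enters row 1 and ejects 3. So w(2) = 3. P is now [[5]].
Step i=1: Q has 1 at row 1, column 1; remove that cell from P, ejecting 5. So w(1) = 5. P is now [].

So w = 5 3 1 2 4.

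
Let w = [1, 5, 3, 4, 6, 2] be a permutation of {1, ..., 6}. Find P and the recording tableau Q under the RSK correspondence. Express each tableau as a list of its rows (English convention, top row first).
Insert each entry of the permutation into P by Schensted row insertion, recording in Q the position of each new cell.

Insert 1: appended to row 1. P = [[1]].
Insert 5: appended to row 1. P = [[1, 5]].
Insert 3: 3 bumps 5 from row 1; 5 starts row 2. P = [[1, 3], [5]].
Insert 4: appended to row 1. P = [[1, 3, 4], [5]].
Insert 6: appended to row 1. P = [[1, 3, 4, 6], [5]].
Insert 2: 2 bumps 3 from row 1; 3 bumps 5 from row 2; 5 starts row 3. P = [[1, 2, 4, 6], [3], [5]].

So P = [[1, 2, 4, 6], [3], [5]], Q = [[1, 2, 4, 5], [3], [6]].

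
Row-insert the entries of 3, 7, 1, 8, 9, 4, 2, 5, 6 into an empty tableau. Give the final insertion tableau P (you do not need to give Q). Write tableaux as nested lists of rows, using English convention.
Insert 3: appended to row 1. P = [[3]].
Insert 7: appended to row 1. P = [[3, 7]].
Insert 1: 1 bumps 3 from row 1; 3 starts row 2. P = [[1, 7], [3]].
Insert 8: appended to row 1. P = [[1, 7, 8], [3]].
Insert 9: appended to row 1. P = [[1, 7, 8, 9], [3]].
Insert 4: 4 bumps 7 from row 1; 7 appends to row 2. P = [[1, 4, 8, 9], [3, 7]].
Insert 2: 2 bumps 4 from row 1; 4 bumps 7 from row 2; 7 starts row 3. P = [[1, 2, 8, 9], [3, 4], [7]].
Insert 5: 5 bumps 8 from row 1; 8 appends to row 2. P = [[1, 2, 5, 9], [3, 4, 8], [7]].
Insert 6: 6 bumps 9 from row 1; 9 appends to row 2. P = [[1, 2, 5, 6], [3, 4, 8, 9], [7]].

So P = [[1, 2, 5, 6], [3, 4, 8, 9], [7]].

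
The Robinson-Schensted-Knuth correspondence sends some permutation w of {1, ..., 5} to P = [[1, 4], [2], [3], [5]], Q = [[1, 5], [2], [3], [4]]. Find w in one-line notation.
Reverse the RSK construction: for i from n down to 1, find the cell of Q containing i, remove the entry at that cell from P, and reverse-bump it up through P; the value ejected from row 1 is w(i).

Step i=5: Q has 5 at row 1, column 2; remove that cell from P, ejecting 4. So w(5) = 4. P is now [[1], [2], [3], [5]].
Step i=4: Q has 4 at row 4, column 1; remove 5 from row 4 of P and reverse-bump: 5 enters row 3 and ejects 3; 3 enters row 2 and ejects 2; 2 enters row 1 and ejects 1. So w(4) = 1. P is now [[2], [3], [5]].
Step i=3: Q has 3 at row 3, column 1; remove 5 from row 3 of P and reverse-bump: 5 enters row 2 and ejects 3; 3 enters row 1 and ejects 2. So w(3) = 2. P is now [[3], [5]].
Step i=2: Q has 2 at row 2, column 1; remove 5 from row 2 of P and reverse-bump: 5 enters row 1 and ejects 3. So w(2) = 3. P is now [[5]].
Step i=1: Q has 1 at row 1, column 1; remove that cell from P, ejecting 5. So w(1) = 5. P is now [].

So w = 5 3 2 1 4.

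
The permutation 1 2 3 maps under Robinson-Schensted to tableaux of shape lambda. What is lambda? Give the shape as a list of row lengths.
[3]

Row-insert each entry into an empty tableau.

After inserting 1: P = [[1]].
After inserting 2: P = [[1, 2]].
After inserting 3: P = [[1, 2, 3]].

The final insertion tableau P = [[1, 2, 3]] has shape [3].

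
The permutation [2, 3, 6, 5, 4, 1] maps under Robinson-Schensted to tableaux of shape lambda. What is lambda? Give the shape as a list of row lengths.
[3, 1, 1, 1]

RSK row insertion gives P = [[1, 3, 4], [2], [5], [6]], which has shape [3, 1, 1, 1].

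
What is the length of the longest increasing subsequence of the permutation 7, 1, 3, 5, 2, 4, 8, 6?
4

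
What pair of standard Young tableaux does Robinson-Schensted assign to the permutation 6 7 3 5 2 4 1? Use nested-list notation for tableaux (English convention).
Insert each entry of the permutation into P by Schensted row insertion, recording in Q the position of each new cell.

After inserting 6: P = [[6]].
After inserting 7: P = [[6, 7]].
After inserting 3: P = [[3, 7], [6]].
After inserting 5: P = [[3, 5], [6, 7]].
After inserting 2: P = [[2, 5], [3, 7], [6]].
After inserting 4: P = [[2, 4], [3, 5], [6, 7]].
After inserting 1: P = [[1, 4], [2, 5], [3, 7], [6]].

So P = [[1, 4], [2, 5], [3, 7], [6]], Q = [[1, 2], [3, 4], [5, 6], [7]].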